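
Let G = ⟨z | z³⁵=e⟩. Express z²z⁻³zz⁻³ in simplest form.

Multiply left to right, reducing at each step:
  (z²) · z⁻³ = z³⁴
  (z³⁴) · z = e
  e · z⁻³ = z³²

Answer: z³²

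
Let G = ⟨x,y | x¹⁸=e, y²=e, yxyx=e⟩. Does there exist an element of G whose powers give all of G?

Every cyclic group is abelian. But x·y = xy while y·x = x¹⁷y, so x·y ≠ y·x and G is not abelian. Hence G is not cyclic.

Answer: No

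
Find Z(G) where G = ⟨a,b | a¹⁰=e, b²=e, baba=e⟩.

An element z ∈ Z(G) iff z commutes with every generator.
For example a⁵ is central: (a⁵)·a = a⁶ = a·(a⁵); (a⁵)·b = a⁵b = b·(a⁵).
Whereas a ∉ Z(G) since a·b = ab ≠ a⁹b = b·a.
Checking each of the 20 elements this way gives Z(G) = {e, a⁵}, of order 2.

Answer: {e, a⁵}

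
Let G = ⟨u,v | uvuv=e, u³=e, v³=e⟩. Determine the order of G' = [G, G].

G' = [G, G] is generated by all commutators. The generator-pair commutators are: [u, v] = uv²u.
The subgroup they normally generate is {e, uv, u²v², uv²u}, of order 4.
Check: |G/G'| = 12/4 = 3 is the order of the abelianisation.

Answer: 4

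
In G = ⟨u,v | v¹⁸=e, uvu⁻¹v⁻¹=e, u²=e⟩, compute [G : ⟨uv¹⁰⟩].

First find ord(uv¹⁰) by computing successive powers:
  (uv¹⁰)¹ = uv¹⁰, (uv¹⁰)² = v², (uv¹⁰)³ = uv¹², (uv¹⁰)⁴ = v⁴, (uv¹⁰)⁵ = uv¹⁴, (uv¹⁰)⁶ = v⁶, (uv¹⁰)⁷ = uv¹⁶, (uv¹⁰)⁸ = v⁸, (uv¹⁰)⁹ = u, (uv¹⁰)¹⁰ = v¹⁰, (uv¹⁰)¹¹ = uv², (uv¹⁰)¹² = v¹², (uv¹⁰)¹³ = uv⁴, (uv¹⁰)¹⁴ = v¹⁴, (uv¹⁰)¹⁵ = uv⁶, (uv¹⁰)¹⁶ = v¹⁶, (uv¹⁰)¹⁷ = uv⁸, (uv¹⁰)¹⁸ = e.
So |⟨uv¹⁰⟩| = ord(uv¹⁰) = 18. With |G| = 36, by Lagrange [G : ⟨uv¹⁰⟩] = 36/18 = 2.

Answer: 2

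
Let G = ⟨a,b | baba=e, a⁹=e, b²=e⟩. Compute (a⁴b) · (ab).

Compute (a⁴b) · (ab) by multiplying left to right and reducing via the relations at each step:
  (a⁴b) · a = a³b
  (a³b) · b = a³

Answer: a³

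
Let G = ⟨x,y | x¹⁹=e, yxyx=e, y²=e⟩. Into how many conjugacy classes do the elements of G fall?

The conjugacy classes (representative and size) are:
  [e] (size 1), [x¹⁸] (size 2), [x²] (size 2), [x¹⁶] (size 2), [x⁴] (size 2), [x¹⁴] (size 2), [x¹³] (size 2), [x¹²] (size 2), [x⁸] (size 2), [x⁹] (size 2), [y] (size 19).
Class equation: 1 + 2 + 2 + 2 + 2 + 2 + 2 + 2 + 2 + 2 + 19 = 38 = |G|. So G has 11 conjugacy classes.

Answer: 11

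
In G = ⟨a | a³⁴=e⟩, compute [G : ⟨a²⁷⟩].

First find ord(a²⁷) by computing successive powers:
  (a²⁷)¹ = a²⁷, (a²⁷)² = a²⁰, (a²⁷)³ = a¹³, (a²⁷)⁴ = a⁶, (a²⁷)⁵ = a³³, (a²⁷)⁶ = a²⁶, (a²⁷)⁷ = a¹⁹, (a²⁷)⁸ = a¹², (a²⁷)⁹ = a⁵, (a²⁷)¹⁰ = a³², (a²⁷)¹¹ = a²⁵, (a²⁷)¹² = a¹⁸, (a²⁷)¹³ = a¹¹, (a²⁷)¹⁴ = a⁴, (a²⁷)¹⁵ = a³¹, (a²⁷)¹⁶ = a²⁴, (a²⁷)¹⁷ = a¹⁷, (a²⁷)¹⁸ = a¹⁰, (a²⁷)¹⁹ = a³, (a²⁷)²⁰ = a³⁰, (a²⁷)²¹ = a²³, (a²⁷)²² = a¹⁶, (a²⁷)²³ = a⁹, (a²⁷)²⁴ = a², (a²⁷)²⁵ = a²⁹, (a²⁷)²⁶ = a²², (a²⁷)²⁷ = a¹⁵, (a²⁷)²⁸ = a⁸, (a²⁷)²⁹ = a, (a²⁷)³⁰ = a²⁸, (a²⁷)³¹ = a²¹, (a²⁷)³² = a¹⁴, (a²⁷)³³ = a⁷, (a²⁷)³⁴ = e.
So |⟨a²⁷⟩| = ord(a²⁷) = 34. With |G| = 34, by Lagrange [G : ⟨a²⁷⟩] = 34/34 = 1.

Answer: 1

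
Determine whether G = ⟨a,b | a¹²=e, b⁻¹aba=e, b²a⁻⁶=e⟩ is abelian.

a·b = ab but b·a = a⁵b⁻¹, so a·b ≠ b·a and G is not abelian.

Answer: No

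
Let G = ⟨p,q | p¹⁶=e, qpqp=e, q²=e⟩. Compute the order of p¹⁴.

Compute successive powers until reaching e:
  (p¹⁴)¹ = p¹⁴, (p¹⁴)² = p¹², (p¹⁴)³ = p¹⁰, (p¹⁴)⁴ = p⁸, (p¹⁴)⁵ = p⁶, (p¹⁴)⁶ = p⁴, (p¹⁴)⁷ = p², (p¹⁴)⁸ = e.
The smallest positive k with (p¹⁴)ᵏ = e is 8.

Answer: 8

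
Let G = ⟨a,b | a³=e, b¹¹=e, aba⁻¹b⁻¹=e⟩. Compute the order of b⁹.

Compute successive powers until reaching e:
  (b⁹)¹ = b⁹, (b⁹)² = b⁷, (b⁹)³ = b⁵, (b⁹)⁴ = b³, (b⁹)⁵ = b, (b⁹)⁶ = b¹⁰, (b⁹)⁷ = b⁸, (b⁹)⁸ = b⁶, (b⁹)⁹ = b⁴, (b⁹)¹⁰ = b², (b⁹)¹¹ = e.
The smallest positive k with (b⁹)ᵏ = e is 11.

Answer: 11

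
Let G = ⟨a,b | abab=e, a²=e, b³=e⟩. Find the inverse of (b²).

The order of (b²) is 3 (smallest k with (b²)ᵏ = e), so (b²)⁻¹ = (b²)² = b.
Check: (b²) · b → (b²) · b = e, giving e as required.

Answer: b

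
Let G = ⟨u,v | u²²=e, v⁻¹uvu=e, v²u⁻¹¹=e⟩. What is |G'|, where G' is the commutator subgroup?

G' = [G, G] is generated by all commutators. The generator-pair commutators are: [u, v] = u².
The subgroup they normally generate is {e, u², u⁴, u⁶, u⁸, u¹⁰, u¹², u¹⁴, u¹⁶, u¹⁸, u²⁰}, of order 11.
Check: |G/G'| = 44/11 = 4 is the order of the abelianisation.

Answer: 11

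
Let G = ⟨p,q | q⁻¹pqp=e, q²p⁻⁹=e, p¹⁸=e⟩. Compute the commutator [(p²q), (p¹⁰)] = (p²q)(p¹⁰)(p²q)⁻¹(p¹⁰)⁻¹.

[(p²q), (p¹⁰)] = (p²q)·(p¹⁰)·(p²q)⁻¹·(p¹⁰)⁻¹.
  (p²q) · (p¹⁰) = pq⁻¹
  (pq⁻¹) · (p²q⁻¹) = p⁸
  (p⁸) · (p⁸) = p¹⁶

Answer: p¹⁶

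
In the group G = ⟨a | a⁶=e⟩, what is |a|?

Compute successive powers until reaching e:
  a¹ = a, a² = a², a³ = a³, a⁴ = a⁴, a⁵ = a⁵, a⁶ = e.
The smallest positive k with aᵏ = e is 6.

Answer: 6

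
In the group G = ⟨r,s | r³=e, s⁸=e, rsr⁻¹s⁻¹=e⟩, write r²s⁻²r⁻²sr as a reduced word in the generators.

Multiply left to right, reducing at each step:
  (r²) · s⁻² = r²s⁶
  (r²s⁶) · r⁻² = s⁶
  (s⁶) · s = s⁷
  (s⁷) · r = rs⁷

Answer: rs⁷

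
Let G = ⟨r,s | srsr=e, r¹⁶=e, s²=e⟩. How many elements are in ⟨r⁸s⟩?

|⟨r⁸s⟩| equals the order of r⁸s. Compute successive powers until reaching e:
  (r⁸s)¹ = r⁸s, (r⁸s)² = e.
The smallest positive k with (r⁸s)ᵏ = e is 2, so |⟨r⁸s⟩| = 2.

Answer: 2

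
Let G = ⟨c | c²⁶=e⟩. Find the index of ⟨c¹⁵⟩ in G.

First find ord(c¹⁵) by computing successive powers:
  (c¹⁵)¹ = c¹⁵, (c¹⁵)² = c⁴, (c¹⁵)³ = c¹⁹, (c¹⁵)⁴ = c⁸, (c¹⁵)⁵ = c²³, (c¹⁵)⁶ = c¹², (c¹⁵)⁷ = c, (c¹⁵)⁸ = c¹⁶, (c¹⁵)⁹ = c⁵, (c¹⁵)¹⁰ = c²⁰, (c¹⁵)¹¹ = c⁹, (c¹⁵)¹² = c²⁴, (c¹⁵)¹³ = c¹³, (c¹⁵)¹⁴ = c², (c¹⁵)¹⁵ = c¹⁷, (c¹⁵)¹⁶ = c⁶, (c¹⁵)¹⁷ = c²¹, (c¹⁵)¹⁸ = c¹⁰, (c¹⁵)¹⁹ = c²⁵, (c¹⁵)²⁰ = c¹⁴, (c¹⁵)²¹ = c³, (c¹⁵)²² = c¹⁸, (c¹⁵)²³ = c⁷, (c¹⁵)²⁴ = c²², (c¹⁵)²⁵ = c¹¹, (c¹⁵)²⁶ = e.
So |⟨c¹⁵⟩| = ord(c¹⁵) = 26. With |G| = 26, by Lagrange [G : ⟨c¹⁵⟩] = 26/26 = 1.

Answer: 1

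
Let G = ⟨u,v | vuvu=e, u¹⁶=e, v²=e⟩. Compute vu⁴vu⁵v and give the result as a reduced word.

Multiply left to right, reducing at each step:
  v · u⁴ = u¹²v
  (u¹²v) · v = u¹²
  (u¹²) · u⁵ = u
  u · v = uv

Answer: uv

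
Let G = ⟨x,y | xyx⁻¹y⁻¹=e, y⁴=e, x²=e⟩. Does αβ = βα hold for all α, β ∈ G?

Each pair of generators commutes: x·y = xy = y·x. Since the generators pairwise commute, every element of G commutes with every other, so G is abelian.

Answer: Yes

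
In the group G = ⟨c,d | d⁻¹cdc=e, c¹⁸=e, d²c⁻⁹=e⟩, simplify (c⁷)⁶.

Compute successive powers of (c⁷), reducing at each step:
  (c⁷)²: (c⁷) · c⁷ = c¹⁴
  (c⁷)³: (c¹⁴) · c⁷ = c³
  (c⁷)⁴: (c³) · c⁷ = c¹⁰
  (c⁷)⁵: (c¹⁰) · c⁷ = c¹⁷
  (c⁷)⁶: (c¹⁷) · c⁷ = c⁶

Answer: c⁶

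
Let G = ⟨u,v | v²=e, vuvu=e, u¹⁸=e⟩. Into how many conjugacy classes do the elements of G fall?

The conjugacy classes (representative and size) are:
  [e] (size 1), [u] (size 2), [u²] (size 2), [u³] (size 2), [u¹⁴] (size 2), [u⁵] (size 2), [u¹²] (size 2), [u⁷] (size 2), [u¹⁰] (size 2), [u⁹] (size 1), [u¹⁰v] (size 9), [uv] (size 9).
Class equation: 1 + 2 + 2 + 2 + 2 + 2 + 2 + 2 + 2 + 1 + 9 + 9 = 36 = |G|. So G has 12 conjugacy classes.

Answer: 12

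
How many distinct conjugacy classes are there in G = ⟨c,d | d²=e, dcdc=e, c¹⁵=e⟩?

The conjugacy classes (representative and size) are:
  [e] (size 1), [c¹⁴] (size 2), [c²] (size 2), [c³] (size 2), [c⁴] (size 2), [c¹⁰] (size 2), [c⁹] (size 2), [c⁷] (size 2), [c¹³d] (size 15).
Class equation: 1 + 2 + 2 + 2 + 2 + 2 + 2 + 2 + 15 = 30 = |G|. So G has 9 conjugacy classes.

Answer: 9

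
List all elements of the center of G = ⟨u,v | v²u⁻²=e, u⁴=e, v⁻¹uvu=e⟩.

An element z ∈ Z(G) iff z commutes with every generator.
For example u² is central: (u²)·u = u³ = u·(u²); (u²)·v = v⁻¹ = v·(u²).
Whereas u ∉ Z(G) since u·v = uv ≠ uv⁻¹ = v·u.
Checking each of the 8 elements this way gives Z(G) = {e, u²}, of order 2.

Answer: {e, u²}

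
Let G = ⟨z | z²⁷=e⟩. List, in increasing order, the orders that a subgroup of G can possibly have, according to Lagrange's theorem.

|G| = 27 = 3³. By Lagrange's theorem the order of any subgroup divides 27; the divisors of 27 are 1, 3, 9, 27.

Answer: 1, 3, 9, 27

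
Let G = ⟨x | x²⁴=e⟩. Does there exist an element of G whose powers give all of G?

|G| = 24. The element x has order 24 (its powers give 24 distinct elements), so ⟨x⟩ = G and G is cyclic.

Answer: Yes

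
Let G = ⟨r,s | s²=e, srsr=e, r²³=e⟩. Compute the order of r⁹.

Compute successive powers until reaching e:
  (r⁹)¹ = r⁹, (r⁹)² = r¹⁸, (r⁹)³ = r⁴, (r⁹)⁴ = r¹³, (r⁹)⁵ = r²², (r⁹)⁶ = r⁸, (r⁹)⁷ = r¹⁷, (r⁹)⁸ = r³, (r⁹)⁹ = r¹², (r⁹)¹⁰ = r²¹, (r⁹)¹¹ = r⁷, (r⁹)¹² = r¹⁶, (r⁹)¹³ = r², (r⁹)¹⁴ = r¹¹, (r⁹)¹⁵ = r²⁰, (r⁹)¹⁶ = r⁶, (r⁹)¹⁷ = r¹⁵, (r⁹)¹⁸ = r, (r⁹)¹⁹ = r¹⁰, (r⁹)²⁰ = r¹⁹, (r⁹)²¹ = r⁵, (r⁹)²² = r¹⁴, (r⁹)²³ = e.
The smallest positive k with (r⁹)ᵏ = e is 23.

Answer: 23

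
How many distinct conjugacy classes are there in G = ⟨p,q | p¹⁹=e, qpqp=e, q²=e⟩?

The conjugacy classes (representative and size) are:
  [e] (size 1), [p¹⁸] (size 2), [p²] (size 2), [p¹⁶] (size 2), [p⁴] (size 2), [p¹⁴] (size 2), [p¹³] (size 2), [p¹²] (size 2), [p⁸] (size 2), [p⁹] (size 2), [q] (size 19).
Class equation: 1 + 2 + 2 + 2 + 2 + 2 + 2 + 2 + 2 + 2 + 19 = 38 = |G|. So G has 11 conjugacy classes.

Answer: 11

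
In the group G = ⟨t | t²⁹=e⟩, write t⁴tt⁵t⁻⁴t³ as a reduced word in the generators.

Multiply left to right, reducing at each step:
  (t⁴) · t = t⁵
  (t⁵) · t⁵ = t¹⁰
  (t¹⁰) · t⁻⁴ = t⁶
  (t⁶) · t³ = t⁹

Answer: t⁹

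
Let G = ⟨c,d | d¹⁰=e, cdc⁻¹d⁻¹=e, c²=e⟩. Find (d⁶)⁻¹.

The order of (d⁶) is 5 (smallest k with (d⁶)ᵏ = e), so (d⁶)⁻¹ = (d⁶)⁴ = d⁴.
Check: (d⁶) · (d⁴) → (d⁶) · d⁴ = e, giving e as required.

Answer: d⁴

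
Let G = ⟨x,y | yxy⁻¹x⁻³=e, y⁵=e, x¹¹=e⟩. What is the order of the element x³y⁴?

Compute successive powers until reaching e:
  (x³y⁴)¹ = x³y⁴, (x³y⁴)² = x⁴y³, (x³y⁴)³ = x⁸y², (x³y⁴)⁴ = x²y, (x³y⁴)⁵ = e.
The smallest positive k with (x³y⁴)ᵏ = e is 5.

Answer: 5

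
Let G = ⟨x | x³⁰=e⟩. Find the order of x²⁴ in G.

Compute successive powers until reaching e:
  (x²⁴)¹ = x²⁴, (x²⁴)² = x¹⁸, (x²⁴)³ = x¹², (x²⁴)⁴ = x⁶, (x²⁴)⁵ = e.
The smallest positive k with (x²⁴)ᵏ = e is 5.

Answer: 5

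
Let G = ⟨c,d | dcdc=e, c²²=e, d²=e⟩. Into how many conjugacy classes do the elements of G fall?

The conjugacy classes (representative and size) are:
  [e] (size 1), [c] (size 2), [c²] (size 2), [c¹⁹] (size 2), [c⁴] (size 2), [c⁵] (size 2), [c⁶] (size 2), [c⁷] (size 2), [c⁸] (size 2), [c¹³] (size 2), [c¹⁰] (size 2), [c¹¹] (size 1), [c⁶d] (size 11), [cd] (size 11).
Class equation: 1 + 2 + 2 + 2 + 2 + 2 + 2 + 2 + 2 + 2 + 2 + 1 + 11 + 11 = 44 = |G|. So G has 14 conjugacy classes.

Answer: 14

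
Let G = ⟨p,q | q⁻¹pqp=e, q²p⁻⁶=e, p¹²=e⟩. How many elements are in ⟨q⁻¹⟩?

|⟨q⁻¹⟩| equals the order of q⁻¹. Compute successive powers until reaching e:
  (q⁻¹)¹ = q⁻¹, (q⁻¹)² = p⁶, (q⁻¹)³ = q, (q⁻¹)⁴ = e.
The smallest positive k with (q⁻¹)ᵏ = e is 4, so |⟨q⁻¹⟩| = 4.

Answer: 4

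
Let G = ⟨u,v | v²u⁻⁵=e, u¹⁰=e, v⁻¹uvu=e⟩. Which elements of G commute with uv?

⟨uv⟩ ⊆ C_G(uv) since powers of uv commute with uv; so |C_G(uv)| ≥ |⟨uv⟩| = 4.
By orbit–stabilizer, |C_G(uv)| = |G| / |conj. class of uv| = 20 / 5 = 4.
The 4 elements commuting with uv are {e, u⁵, uv, uv⁻¹}.

Answer: {e, u⁵, uv, uv⁻¹}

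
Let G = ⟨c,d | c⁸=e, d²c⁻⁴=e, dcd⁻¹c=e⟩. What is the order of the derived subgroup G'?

G' = [G, G] is generated by all commutators. The generator-pair commutators are: [c, d] = c².
The subgroup they normally generate is {e, c², c⁴, c⁶}, of order 4.
Check: |G/G'| = 16/4 = 4 is the order of the abelianisation.

Answer: 4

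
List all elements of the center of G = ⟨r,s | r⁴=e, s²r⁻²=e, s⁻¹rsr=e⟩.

An element z ∈ Z(G) iff z commutes with every generator.
For example r² is central: (r²)·r = r³ = r·(r²); (r²)·s = s⁻¹ = s·(r²).
Whereas r ∉ Z(G) since r·s = rs ≠ rs⁻¹ = s·r.
Checking each of the 8 elements this way gives Z(G) = {e, r²}, of order 2.

Answer: {e, r²}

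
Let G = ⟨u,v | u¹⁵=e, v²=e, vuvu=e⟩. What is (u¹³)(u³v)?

Compute (u¹³) · (u³v) by multiplying left to right and reducing via the relations at each step:
  (u¹³) · u³ = u
  u · v = uv

Answer: uv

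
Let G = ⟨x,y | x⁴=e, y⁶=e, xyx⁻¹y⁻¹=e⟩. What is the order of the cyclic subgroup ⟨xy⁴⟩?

|⟨xy⁴⟩| equals the order of xy⁴. Compute successive powers until reaching e:
  (xy⁴)¹ = xy⁴, (xy⁴)² = x²y², (xy⁴)³ = x³, (xy⁴)⁴ = y⁴, (xy⁴)⁵ = xy², (xy⁴)⁶ = x², (xy⁴)⁷ = x³y⁴, (xy⁴)⁸ = y², (xy⁴)⁹ = x, (xy⁴)¹⁰ = x²y⁴, (xy⁴)¹¹ = x³y², (xy⁴)¹² = e.
The smallest positive k with (xy⁴)ᵏ = e is 12, so |⟨xy⁴⟩| = 12.

Answer: 12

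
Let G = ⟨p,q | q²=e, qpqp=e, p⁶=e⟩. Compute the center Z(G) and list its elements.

An element z ∈ Z(G) iff z commutes with every generator.
For example p³ is central: (p³)·p = p⁴ = p·(p³); (p³)·q = p³q = q·(p³).
Whereas p ∉ Z(G) since p·q = pq ≠ p⁵q = q·p.
Checking each of the 12 elements this way gives Z(G) = {e, p³}, of order 2.

Answer: {e, p³}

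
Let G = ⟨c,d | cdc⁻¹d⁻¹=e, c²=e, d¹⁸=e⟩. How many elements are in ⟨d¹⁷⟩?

|⟨d¹⁷⟩| equals the order of d¹⁷. Compute successive powers until reaching e:
  (d¹⁷)¹ = d¹⁷, (d¹⁷)² = d¹⁶, (d¹⁷)³ = d¹⁵, (d¹⁷)⁴ = d¹⁴, (d¹⁷)⁵ = d¹³, (d¹⁷)⁶ = d¹², (d¹⁷)⁷ = d¹¹, (d¹⁷)⁸ = d¹⁰, (d¹⁷)⁹ = d⁹, (d¹⁷)¹⁰ = d⁸, (d¹⁷)¹¹ = d⁷, (d¹⁷)¹² = d⁶, (d¹⁷)¹³ = d⁵, (d¹⁷)¹⁴ = d⁴, (d¹⁷)¹⁵ = d³, (d¹⁷)¹⁶ = d², (d¹⁷)¹⁷ = d, (d¹⁷)¹⁸ = e.
The smallest positive k with (d¹⁷)ᵏ = e is 18, so |⟨d¹⁷⟩| = 18.

Answer: 18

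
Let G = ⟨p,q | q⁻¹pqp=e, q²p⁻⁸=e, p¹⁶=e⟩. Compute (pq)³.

Compute successive powers of (pq), reducing at each step:
  (pq)²: (pq) · p = q;   q · q = p⁸
  (pq)³: (p⁸) · p = p⁹;   (p⁹) · q = pq⁻¹

Answer: pq⁻¹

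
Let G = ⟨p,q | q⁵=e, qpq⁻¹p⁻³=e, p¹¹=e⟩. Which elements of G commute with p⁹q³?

⟨p⁹q³⟩ ⊆ C_G(p⁹q³) since powers of p⁹q³ commute with p⁹q³; so |C_G(p⁹q³)| ≥ |⟨p⁹q³⟩| = 5.
By orbit–stabilizer, |C_G(p⁹q³)| = |G| / |conj. class of p⁹q³| = 55 / 11 = 5.
The 5 elements commuting with p⁹q³ are {e, p⁴q⁴, p⁷q², p¹⁰q, p⁹q³}.

Answer: {e, p⁴q⁴, p⁷q², p¹⁰q, p⁹q³}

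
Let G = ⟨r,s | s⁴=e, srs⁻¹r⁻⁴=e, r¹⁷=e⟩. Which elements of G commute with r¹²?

⟨r¹²⟩ ⊆ C_G(r¹²) since powers of r¹² commute with r¹²; so |C_G(r¹²)| ≥ |⟨r¹²⟩| = 17.
By orbit–stabilizer, |C_G(r¹²)| = |G| / |conj. class of r¹²| = 68 / 4 = 17.
The 17 elements commuting with r¹² are {e, r, r², r³, r⁴, r⁵, r⁶, r⁷, r⁸, r⁹, r¹⁰, r¹¹, r¹², r¹³, r¹⁴, r¹⁵, r¹⁶}.

Answer: {e, r, r², r³, r⁴, r⁵, r⁶, r⁷, r⁸, r⁹, r¹⁰, r¹¹, r¹², r¹³, r¹⁴, r¹⁵, r¹⁶}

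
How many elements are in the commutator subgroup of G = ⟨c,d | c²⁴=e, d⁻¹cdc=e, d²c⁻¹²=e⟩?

G' = [G, G] is generated by all commutators. The generator-pair commutators are: [c, d] = c².
The subgroup they normally generate is {e, c², c⁴, c⁶, c⁸, c¹⁰, c¹², c¹⁴, c¹⁶, c¹⁸, c²⁰, c²²}, of order 12.
Check: |G/G'| = 48/12 = 4 is the order of the abelianisation.

Answer: 12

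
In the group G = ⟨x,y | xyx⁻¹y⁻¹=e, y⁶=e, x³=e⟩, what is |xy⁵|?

Compute successive powers until reaching e:
  (xy⁵)¹ = xy⁵, (xy⁵)² = x²y⁴, (xy⁵)³ = y³, (xy⁵)⁴ = xy², (xy⁵)⁵ = x²y, (xy⁵)⁶ = e.
The smallest positive k with (xy⁵)ᵏ = e is 6.

Answer: 6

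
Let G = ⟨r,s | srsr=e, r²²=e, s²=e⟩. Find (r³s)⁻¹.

The order of (r³s) is 2 (smallest k with (r³s)ᵏ = e), so (r³s)⁻¹ = (r³s)¹ = r³s.
Check: (r³s) · (r³s) → (r³s) · r³ = s;   s · s = e, giving e as required.

Answer: r³s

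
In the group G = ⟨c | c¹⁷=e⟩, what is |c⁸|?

Compute successive powers until reaching e:
  (c⁸)¹ = c⁸, (c⁸)² = c¹⁶, (c⁸)³ = c⁷, (c⁸)⁴ = c¹⁵, (c⁸)⁵ = c⁶, (c⁸)⁶ = c¹⁴, (c⁸)⁷ = c⁵, (c⁸)⁸ = c¹³, (c⁸)⁹ = c⁴, (c⁸)¹⁰ = c¹², (c⁸)¹¹ = c³, (c⁸)¹² = c¹¹, (c⁸)¹³ = c², (c⁸)¹⁴ = c¹⁰, (c⁸)¹⁵ = c, (c⁸)¹⁶ = c⁹, (c⁸)¹⁷ = e.
The smallest positive k with (c⁸)ᵏ = e is 17.

Answer: 17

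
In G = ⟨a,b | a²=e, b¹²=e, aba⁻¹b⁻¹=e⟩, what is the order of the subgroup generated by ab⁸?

|⟨ab⁸⟩| equals the order of ab⁸. Compute successive powers until reaching e:
  (ab⁸)¹ = ab⁸, (ab⁸)² = b⁴, (ab⁸)³ = a, (ab⁸)⁴ = b⁸, (ab⁸)⁵ = ab⁴, (ab⁸)⁶ = e.
The smallest positive k with (ab⁸)ᵏ = e is 6, so |⟨ab⁸⟩| = 6.

Answer: 6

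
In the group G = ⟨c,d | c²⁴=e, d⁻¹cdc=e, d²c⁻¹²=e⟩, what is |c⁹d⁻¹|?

Compute successive powers until reaching e:
  (c⁹d⁻¹)¹ = c⁹d⁻¹, (c⁹d⁻¹)² = c¹², (c⁹d⁻¹)³ = c⁹d, (c⁹d⁻¹)⁴ = e.
The smallest positive k with (c⁹d⁻¹)ᵏ = e is 4.

Answer: 4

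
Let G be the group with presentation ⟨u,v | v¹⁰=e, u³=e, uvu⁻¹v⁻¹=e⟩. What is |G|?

Enumerate words in the generators, reducing via the relations: the distinct elements are
  {e, u, v, uv, u², v², v³, v⁴, v⁵, v⁶, v⁷, v⁸, v⁹, uv², uv³, uv⁴, uv⁵, uv⁶, uv⁷, uv⁸, uv⁹, u²v, u²v², u²v³, u²v⁴, u²v⁵, u²v⁶, u²v⁷, u²v⁸, u²v⁹}.
No further products give new elements, so |G| = 30.

Answer: 30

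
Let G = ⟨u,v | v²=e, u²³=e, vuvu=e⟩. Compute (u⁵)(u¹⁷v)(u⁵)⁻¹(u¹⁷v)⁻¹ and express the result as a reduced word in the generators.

[(u⁵), (u¹⁷v)] = (u⁵)·(u¹⁷v)·(u⁵)⁻¹·(u¹⁷v)⁻¹.
  (u⁵) · (u¹⁷v) = u²²v
  (u²²v) · (u¹⁸) = u⁴v
  (u⁴v) · (u¹⁷v) = u¹⁰

Answer: u¹⁰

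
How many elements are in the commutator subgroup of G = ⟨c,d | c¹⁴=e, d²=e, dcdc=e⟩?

G' = [G, G] is generated by all commutators. The generator-pair commutators are: [c, d] = c².
The subgroup they normally generate is {e, c², c⁴, c⁶, c⁸, c¹⁰, c¹²}, of order 7.
Check: |G/G'| = 28/7 = 4 is the order of the abelianisation.

Answer: 7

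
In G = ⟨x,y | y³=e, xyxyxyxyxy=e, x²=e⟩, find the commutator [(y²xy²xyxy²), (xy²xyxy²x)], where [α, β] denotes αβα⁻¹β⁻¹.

[(y²xy²xyxy²), (xy²xyxy²x)] = (y²xy²xyxy²)·(xy²xyxy²x)·(y²xy²xyxy²)⁻¹·(xy²xyxy²x)⁻¹.
  (y²xy²xyxy²) · (xy²xyxy²x) = xy²xy
  (xy²xy) · (yxy²xyxy) = yxy²xy
  (yxy²xy) · (xyxy²xyx) = xy²xyxy²

Answer: xy²xyxy²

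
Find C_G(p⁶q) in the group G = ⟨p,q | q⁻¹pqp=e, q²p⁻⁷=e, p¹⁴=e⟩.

⟨p⁶q⟩ ⊆ C_G(p⁶q) since powers of p⁶q commute with p⁶q; so |C_G(p⁶q)| ≥ |⟨p⁶q⟩| = 4.
By orbit–stabilizer, |C_G(p⁶q)| = |G| / |conj. class of p⁶q| = 28 / 7 = 4.
The 4 elements commuting with p⁶q are {e, p⁷, p⁶q, p⁶q⁻¹}.

Answer: {e, p⁷, p⁶q, p⁶q⁻¹}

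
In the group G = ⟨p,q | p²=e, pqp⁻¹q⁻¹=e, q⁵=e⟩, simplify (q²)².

Compute successive powers of (q²), reducing at each step:
  (q²)²: (q²) · q² = q⁴

Answer: q⁴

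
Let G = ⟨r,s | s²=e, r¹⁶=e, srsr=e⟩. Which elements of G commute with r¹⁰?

⟨r¹⁰⟩ ⊆ C_G(r¹⁰) since powers of r¹⁰ commute with r¹⁰; so |C_G(r¹⁰)| ≥ |⟨r¹⁰⟩| = 8.
By orbit–stabilizer, |C_G(r¹⁰)| = |G| / |conj. class of r¹⁰| = 32 / 2 = 16.
The 16 elements commuting with r¹⁰ are {e, r, r², r³, r⁴, r⁵, r⁶, r⁷, r⁸, r⁹, r¹⁰, r¹¹, r¹², r¹³, r¹⁴, r¹⁵}.

Answer: {e, r, r², r³, r⁴, r⁵, r⁶, r⁷, r⁸, r⁹, r¹⁰, r¹¹, r¹², r¹³, r¹⁴, r¹⁵}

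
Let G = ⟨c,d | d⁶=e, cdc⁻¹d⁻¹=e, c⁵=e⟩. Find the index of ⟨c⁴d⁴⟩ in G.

First find ord(c⁴d⁴) by computing successive powers:
  (c⁴d⁴)¹ = c⁴d⁴, (c⁴d⁴)² = c³d², (c⁴d⁴)³ = c², (c⁴d⁴)⁴ = cd⁴, (c⁴d⁴)⁵ = d², (c⁴d⁴)⁶ = c⁴, (c⁴d⁴)⁷ = c³d⁴, (c⁴d⁴)⁸ = c²d², (c⁴d⁴)⁹ = c, (c⁴d⁴)¹⁰ = d⁴, (c⁴d⁴)¹¹ = c⁴d², (c⁴d⁴)¹² = c³, (c⁴d⁴)¹³ = c²d⁴, (c⁴d⁴)¹⁴ = cd², (c⁴d⁴)¹⁵ = e.
So |⟨c⁴d⁴⟩| = ord(c⁴d⁴) = 15. With |G| = 30, by Lagrange [G : ⟨c⁴d⁴⟩] = 30/15 = 2.

Answer: 2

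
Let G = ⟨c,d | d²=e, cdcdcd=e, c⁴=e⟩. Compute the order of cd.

Compute successive powers until reaching e:
  (cd)¹ = cd, (cd)² = dc³, (cd)³ = e.
The smallest positive k with (cd)ᵏ = e is 3.

Answer: 3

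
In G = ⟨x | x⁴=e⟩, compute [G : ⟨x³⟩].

First find ord(x³) by computing successive powers:
  (x³)¹ = x³, (x³)² = x², (x³)³ = x, (x³)⁴ = e.
So |⟨x³⟩| = ord(x³) = 4. With |G| = 4, by Lagrange [G : ⟨x³⟩] = 4/4 = 1.

Answer: 1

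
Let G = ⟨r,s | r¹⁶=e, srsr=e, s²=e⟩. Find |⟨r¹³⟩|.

|⟨r¹³⟩| equals the order of r¹³. Compute successive powers until reaching e:
  (r¹³)¹ = r¹³, (r¹³)² = r¹⁰, (r¹³)³ = r⁷, (r¹³)⁴ = r⁴, (r¹³)⁵ = r, (r¹³)⁶ = r¹⁴, (r¹³)⁷ = r¹¹, (r¹³)⁸ = r⁸, (r¹³)⁹ = r⁵, (r¹³)¹⁰ = r², (r¹³)¹¹ = r¹⁵, (r¹³)¹² = r¹², (r¹³)¹³ = r⁹, (r¹³)¹⁴ = r⁶, (r¹³)¹⁵ = r³, (r¹³)¹⁶ = e.
The smallest positive k with (r¹³)ᵏ = e is 16, so |⟨r¹³⟩| = 16.

Answer: 16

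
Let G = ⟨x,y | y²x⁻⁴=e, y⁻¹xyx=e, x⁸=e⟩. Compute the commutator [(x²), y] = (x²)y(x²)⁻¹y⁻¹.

[(x²), y] = (x²)·y·(x²)⁻¹·y⁻¹.
  (x²) · y = x²y
  (x²y) · (x⁶) = y⁻¹
  (y⁻¹) · (y⁻¹) = x⁴

Answer: x⁴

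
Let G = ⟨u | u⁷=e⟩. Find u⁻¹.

The order of u is 7 (smallest k with uᵏ = e), so u⁻¹ = u⁶ = u⁶.
Check: u · (u⁶) → u · u⁶ = e, giving e as required.

Answer: u⁶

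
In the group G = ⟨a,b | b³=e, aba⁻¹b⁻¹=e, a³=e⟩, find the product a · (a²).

Compute a · (a²) by multiplying left to right and reducing via the relations at each step:
  a · a² = e

Answer: e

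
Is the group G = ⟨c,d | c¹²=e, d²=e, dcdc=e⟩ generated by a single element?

Every cyclic group is abelian. But c·d = cd while d·c = c¹¹d, so c·d ≠ d·c and G is not abelian. Hence G is not cyclic.

Answer: No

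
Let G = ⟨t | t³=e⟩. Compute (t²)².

Compute successive powers of (t²), reducing at each step:
  (t²)²: (t²) · t² = t

Answer: t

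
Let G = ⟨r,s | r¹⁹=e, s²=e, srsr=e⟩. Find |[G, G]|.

G' = [G, G] is generated by all commutators. The generator-pair commutators are: [r, s] = r².
The subgroup they normally generate is {e, r, r², r³, r⁴, r⁵, r⁶, r⁷, r⁸, r⁹, r¹⁰, r¹¹, r¹², r¹³, r¹⁴, r¹⁵, r¹⁶, r¹⁷, r¹⁸}, of order 19.
Check: |G/G'| = 38/19 = 2 is the order of the abelianisation.

Answer: 19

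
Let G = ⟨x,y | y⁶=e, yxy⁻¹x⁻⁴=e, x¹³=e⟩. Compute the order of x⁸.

Compute successive powers until reaching e:
  (x⁸)¹ = x⁸, (x⁸)² = x³, (x⁸)³ = x¹¹, (x⁸)⁴ = x⁶, (x⁸)⁵ = x, (x⁸)⁶ = x⁹, (x⁸)⁷ = x⁴, (x⁸)⁸ = x¹², (x⁸)⁹ = x⁷, (x⁸)¹⁰ = x², (x⁸)¹¹ = x¹⁰, (x⁸)¹² = x⁵, (x⁸)¹³ = e.
The smallest positive k with (x⁸)ᵏ = e is 13.

Answer: 13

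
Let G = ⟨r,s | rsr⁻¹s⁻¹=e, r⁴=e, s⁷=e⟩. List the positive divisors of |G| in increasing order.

|G| = 28 = 2² · 7. By Lagrange's theorem the order of any subgroup divides 28; the divisors of 28 are 1, 2, 4, 7, 14, 28.

Answer: 1, 2, 4, 7, 14, 28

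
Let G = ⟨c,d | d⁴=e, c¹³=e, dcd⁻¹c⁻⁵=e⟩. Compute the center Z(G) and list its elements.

An element z ∈ Z(G) iff z commutes with every generator.
For example e is central: e·c = c = c·e; e·d = d = d·e.
Whereas c ∉ Z(G) since c·d = cd ≠ c⁵d = d·c.
Checking each of the 52 elements this way gives Z(G) = {e}, of order 1.

Answer: {e}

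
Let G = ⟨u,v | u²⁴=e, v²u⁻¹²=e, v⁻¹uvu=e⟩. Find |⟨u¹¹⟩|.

|⟨u¹¹⟩| equals the order of u¹¹. Compute successive powers until reaching e:
  (u¹¹)¹ = u¹¹, (u¹¹)² = u²², (u¹¹)³ = u⁹, (u¹¹)⁴ = u²⁰, (u¹¹)⁵ = u⁷, (u¹¹)⁶ = u¹⁸, (u¹¹)⁷ = u⁵, (u¹¹)⁸ = u¹⁶, (u¹¹)⁹ = u³, (u¹¹)¹⁰ = u¹⁴, (u¹¹)¹¹ = u, (u¹¹)¹² = u¹², (u¹¹)¹³ = u²³, (u¹¹)¹⁴ = u¹⁰, (u¹¹)¹⁵ = u²¹, (u¹¹)¹⁶ = u⁸, (u¹¹)¹⁷ = u¹⁹, (u¹¹)¹⁸ = u⁶, (u¹¹)¹⁹ = u¹⁷, (u¹¹)²⁰ = u⁴, (u¹¹)²¹ = u¹⁵, (u¹¹)²² = u², (u¹¹)²³ = u¹³, (u¹¹)²⁴ = e.
The smallest positive k with (u¹¹)ᵏ = e is 24, so |⟨u¹¹⟩| = 24.

Answer: 24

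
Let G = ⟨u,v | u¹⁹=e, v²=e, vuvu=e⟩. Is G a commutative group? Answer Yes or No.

u·v = uv but v·u = u¹⁸v, so u·v ≠ v·u and G is not abelian.

Answer: No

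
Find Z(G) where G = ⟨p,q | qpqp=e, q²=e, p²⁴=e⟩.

An element z ∈ Z(G) iff z commutes with every generator.
For example p¹² is central: (p¹²)·p = p¹³ = p·(p¹²); (p¹²)·q = p¹²q = q·(p¹²).
Whereas p ∉ Z(G) since p·q = pq ≠ p²³q = q·p.
Checking each of the 48 elements this way gives Z(G) = {e, p¹²}, of order 2.

Answer: {e, p¹²}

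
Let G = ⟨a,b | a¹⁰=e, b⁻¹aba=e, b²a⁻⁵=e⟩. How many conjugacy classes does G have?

The conjugacy classes (representative and size) are:
  [e] (size 1), [a] (size 2), [a⁸] (size 2), [a⁷] (size 2), [a⁴] (size 2), [a⁵] (size 1), [a⁴b] (size 5), [a²b⁻¹] (size 5).
Class equation: 1 + 2 + 2 + 2 + 2 + 1 + 5 + 5 = 20 = |G|. So G has 8 conjugacy classes.

Answer: 8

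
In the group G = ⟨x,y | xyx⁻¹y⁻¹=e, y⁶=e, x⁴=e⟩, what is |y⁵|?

Compute successive powers until reaching e:
  (y⁵)¹ = y⁵, (y⁵)² = y⁴, (y⁵)³ = y³, (y⁵)⁴ = y², (y⁵)⁵ = y, (y⁵)⁶ = e.
The smallest positive k with (y⁵)ᵏ = e is 6.

Answer: 6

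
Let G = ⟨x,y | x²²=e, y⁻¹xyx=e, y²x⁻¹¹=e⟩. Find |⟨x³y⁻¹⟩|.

|⟨x³y⁻¹⟩| equals the order of x³y⁻¹. Compute successive powers until reaching e:
  (x³y⁻¹)¹ = x³y⁻¹, (x³y⁻¹)² = x¹¹, (x³y⁻¹)³ = x³y, (x³y⁻¹)⁴ = e.
The smallest positive k with (x³y⁻¹)ᵏ = e is 4, so |⟨x³y⁻¹⟩| = 4.

Answer: 4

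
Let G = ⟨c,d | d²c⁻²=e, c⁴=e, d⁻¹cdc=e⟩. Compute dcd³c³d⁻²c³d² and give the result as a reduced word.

Multiply left to right, reducing at each step:
  d · c = cd⁻¹
  (cd⁻¹) · d³ = c³
  (c³) · c³ = c²
  (c²) · d⁻² = e
  e · c³ = c³
  (c³) · d² = c

Answer: c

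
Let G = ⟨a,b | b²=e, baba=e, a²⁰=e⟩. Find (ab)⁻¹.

The order of (ab) is 2 (smallest k with (ab)ᵏ = e), so (ab)⁻¹ = (ab)¹ = ab.
Check: (ab) · (ab) → (ab) · a = b;   b · b = e, giving e as required.

Answer: ab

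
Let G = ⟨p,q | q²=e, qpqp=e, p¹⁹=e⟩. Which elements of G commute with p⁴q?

⟨p⁴q⟩ ⊆ C_G(p⁴q) since powers of p⁴q commute with p⁴q; so |C_G(p⁴q)| ≥ |⟨p⁴q⟩| = 2.
By orbit–stabilizer, |C_G(p⁴q)| = |G| / |conj. class of p⁴q| = 38 / 19 = 2.
The 2 elements commuting with p⁴q are {e, p⁴q}.

Answer: {e, p⁴q}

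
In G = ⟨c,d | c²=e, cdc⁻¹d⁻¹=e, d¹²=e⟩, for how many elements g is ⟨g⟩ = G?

⟨g⟩ = G would require ord(g) = |G| = 24, but the maximum element order in G is 12 < 24. So G is not cyclic and no single element generates it: the count is 0.

Answer: 0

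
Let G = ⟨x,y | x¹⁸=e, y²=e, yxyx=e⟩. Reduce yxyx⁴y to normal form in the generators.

Multiply left to right, reducing at each step:
  y · x = x¹⁷y
  (x¹⁷y) · y = x¹⁷
  (x¹⁷) · x⁴ = x³
  (x³) · y = x³y

Answer: x³y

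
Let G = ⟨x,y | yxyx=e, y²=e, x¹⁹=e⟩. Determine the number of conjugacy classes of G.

The conjugacy classes (representative and size) are:
  [e] (size 1), [x¹⁸] (size 2), [x²] (size 2), [x¹⁶] (size 2), [x⁴] (size 2), [x¹⁴] (size 2), [x¹³] (size 2), [x¹²] (size 2), [x⁸] (size 2), [x⁹] (size 2), [y] (size 19).
Class equation: 1 + 2 + 2 + 2 + 2 + 2 + 2 + 2 + 2 + 2 + 19 = 38 = |G|. So G has 11 conjugacy classes.

Answer: 11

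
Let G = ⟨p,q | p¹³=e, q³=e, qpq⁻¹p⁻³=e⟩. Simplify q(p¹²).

Compute q · (p¹²) by multiplying left to right and reducing via the relations at each step:
  q · p¹² = p¹⁰q

Answer: p¹⁰q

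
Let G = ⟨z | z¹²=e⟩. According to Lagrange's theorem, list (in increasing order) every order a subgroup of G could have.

|G| = 12 = 2² · 3. By Lagrange's theorem the order of any subgroup divides 12; the divisors of 12 are 1, 2, 3, 4, 6, 12.

Answer: 1, 2, 3, 4, 6, 12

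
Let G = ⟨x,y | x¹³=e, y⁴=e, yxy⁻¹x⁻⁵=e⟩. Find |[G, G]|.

G' = [G, G] is generated by all commutators. The generator-pair commutators are: [x, y] = x⁹.
The subgroup they normally generate is {e, x, x², x³, x⁴, x⁵, x⁶, x⁷, x⁸, x⁹, x¹⁰, x¹¹, x¹²}, of order 13.
Check: |G/G'| = 52/13 = 4 is the order of the abelianisation.

Answer: 13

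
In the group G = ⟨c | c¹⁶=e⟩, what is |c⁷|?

Compute successive powers until reaching e:
  (c⁷)¹ = c⁷, (c⁷)² = c¹⁴, (c⁷)³ = c⁵, (c⁷)⁴ = c¹², (c⁷)⁵ = c³, (c⁷)⁶ = c¹⁰, (c⁷)⁷ = c, (c⁷)⁸ = c⁸, (c⁷)⁹ = c¹⁵, (c⁷)¹⁰ = c⁶, (c⁷)¹¹ = c¹³, (c⁷)¹² = c⁴, (c⁷)¹³ = c¹¹, (c⁷)¹⁴ = c², (c⁷)¹⁵ = c⁹, (c⁷)¹⁶ = e.
The smallest positive k with (c⁷)ᵏ = e is 16.

Answer: 16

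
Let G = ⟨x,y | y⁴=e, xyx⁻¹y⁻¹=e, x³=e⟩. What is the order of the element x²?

Compute successive powers until reaching e:
  (x²)¹ = x², (x²)² = x, (x²)³ = e.
The smallest positive k with (x²)ᵏ = e is 3.

Answer: 3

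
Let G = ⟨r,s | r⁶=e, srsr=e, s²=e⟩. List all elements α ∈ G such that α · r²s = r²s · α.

⟨r²s⟩ ⊆ C_G(r²s) since powers of r²s commute with r²s; so |C_G(r²s)| ≥ |⟨r²s⟩| = 2.
By orbit–stabilizer, |C_G(r²s)| = |G| / |conj. class of r²s| = 12 / 3 = 4.
The 4 elements commuting with r²s are {e, r³, r⁵s, r²s}.

Answer: {e, r³, r⁵s, r²s}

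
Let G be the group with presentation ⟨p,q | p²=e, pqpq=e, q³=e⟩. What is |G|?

Enumerate words in the generators, reducing via the relations: the distinct elements are
  {e, p, q, pq, q², pq²}.
No further products give new elements, so |G| = 6.

Answer: 6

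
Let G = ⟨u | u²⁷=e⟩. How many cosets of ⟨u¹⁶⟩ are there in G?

First find ord(u¹⁶) by computing successive powers:
  (u¹⁶)¹ = u¹⁶, (u¹⁶)² = u⁵, (u¹⁶)³ = u²¹, (u¹⁶)⁴ = u¹⁰, (u¹⁶)⁵ = u²⁶, (u¹⁶)⁶ = u¹⁵, (u¹⁶)⁷ = u⁴, (u¹⁶)⁸ = u²⁰, (u¹⁶)⁹ = u⁹, (u¹⁶)¹⁰ = u²⁵, (u¹⁶)¹¹ = u¹⁴, (u¹⁶)¹² = u³, (u¹⁶)¹³ = u¹⁹, (u¹⁶)¹⁴ = u⁸, (u¹⁶)¹⁵ = u²⁴, (u¹⁶)¹⁶ = u¹³, (u¹⁶)¹⁷ = u², (u¹⁶)¹⁸ = u¹⁸, (u¹⁶)¹⁹ = u⁷, (u¹⁶)²⁰ = u²³, (u¹⁶)²¹ = u¹², (u¹⁶)²² = u, (u¹⁶)²³ = u¹⁷, (u¹⁶)²⁴ = u⁶, (u¹⁶)²⁵ = u²², (u¹⁶)²⁶ = u¹¹, (u¹⁶)²⁷ = e.
So |⟨u¹⁶⟩| = ord(u¹⁶) = 27. With |G| = 27, by Lagrange [G : ⟨u¹⁶⟩] = 27/27 = 1.

Answer: 1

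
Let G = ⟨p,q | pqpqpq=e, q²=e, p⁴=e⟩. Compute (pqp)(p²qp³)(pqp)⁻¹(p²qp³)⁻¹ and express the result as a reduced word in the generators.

[(pqp), (p²qp³)] = (pqp)·(p²qp³)·(pqp)⁻¹·(p²qp³)⁻¹.
  (pqp) · (p²qp³) = p²q
  (p²q) · (p³qp³) = p³q
  (p³q) · (pqp²) = p²qp

Answer: p²qp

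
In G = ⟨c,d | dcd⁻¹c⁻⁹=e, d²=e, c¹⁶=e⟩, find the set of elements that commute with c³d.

⟨c³d⟩ ⊆ C_G(c³d) since powers of c³d commute with c³d; so |C_G(c³d)| ≥ |⟨c³d⟩| = 16.
By orbit–stabilizer, |C_G(c³d)| = |G| / |conj. class of c³d| = 32 / 2 = 16.
The 16 elements commuting with c³d are {e, c², c⁴, c⁶, c⁸, c¹⁰, c¹², c¹⁴, c⁹d, cd, c¹¹d, c³d, c¹³d, c⁵d, c¹⁵d, c⁷d}.

Answer: {e, c², c⁴, c⁶, c⁸, c¹⁰, c¹², c¹⁴, c⁹d, cd, c¹¹d, c³d, c¹³d, c⁵d, c¹⁵d, c⁷d}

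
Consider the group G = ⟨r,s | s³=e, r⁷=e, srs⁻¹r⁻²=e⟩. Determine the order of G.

Enumerate words in the generators, reducing via the relations: the distinct elements are
  {e, r, s, rs, r², r³, r⁴, r⁵, r⁶, s², rs², r²s, r³s, r⁴s, r⁵s, r⁶s, r²s², r³s², r⁴s², r⁵s², r⁶s²}.
No further products give new elements, so |G| = 21.

Answer: 21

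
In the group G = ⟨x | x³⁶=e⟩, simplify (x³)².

Compute successive powers of (x³), reducing at each step:
  (x³)²: (x³) · x³ = x⁶

Answer: x⁶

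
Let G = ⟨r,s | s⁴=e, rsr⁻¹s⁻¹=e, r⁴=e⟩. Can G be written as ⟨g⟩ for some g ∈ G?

|G| = 16, but the maximum element order in G is 4 < 16. No single element generates all of G, so G is not cyclic.

Answer: No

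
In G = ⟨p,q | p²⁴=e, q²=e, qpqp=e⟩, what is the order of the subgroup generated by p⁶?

|⟨p⁶⟩| equals the order of p⁶. Compute successive powers until reaching e:
  (p⁶)¹ = p⁶, (p⁶)² = p¹², (p⁶)³ = p¹⁸, (p⁶)⁴ = e.
The smallest positive k with (p⁶)ᵏ = e is 4, so |⟨p⁶⟩| = 4.

Answer: 4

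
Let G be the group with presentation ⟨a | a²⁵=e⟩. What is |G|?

G is generated by a single element, so G is cyclic. The relator gives a²⁵ = e and no smaller power is forced to be e, so the 25 powers {a, e, a², a³, a⁴, a⁵, a⁶, a⁷, a⁸, a⁹, a²², a²³, a²¹, a²⁰, a²⁴, a¹², a¹³, a¹¹, a¹⁰, a¹⁴, a¹⁵, a¹⁶, a¹⁷, a¹⁸, a¹⁹} are distinct. Hence |G| = 25.

Answer: 25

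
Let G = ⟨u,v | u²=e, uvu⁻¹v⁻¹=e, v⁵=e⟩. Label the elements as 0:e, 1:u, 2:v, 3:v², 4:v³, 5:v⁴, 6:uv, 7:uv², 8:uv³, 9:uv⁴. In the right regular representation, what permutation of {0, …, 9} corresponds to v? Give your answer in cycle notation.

(0 2 3 4 5)(1 6 7 8 9)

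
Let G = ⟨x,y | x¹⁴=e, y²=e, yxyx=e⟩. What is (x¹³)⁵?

Compute successive powers of (x¹³), reducing at each step:
  (x¹³)²: (x¹³) · x¹³ = x¹²
  (x¹³)³: (x¹²) · x¹³ = x¹¹
  (x¹³)⁴: (x¹¹) · x¹³ = x¹⁰
  (x¹³)⁵: (x¹⁰) · x¹³ = x⁹

Answer: x⁹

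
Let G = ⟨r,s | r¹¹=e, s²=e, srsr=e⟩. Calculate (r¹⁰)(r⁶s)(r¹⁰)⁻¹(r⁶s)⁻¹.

[(r¹⁰), (r⁶s)] = (r¹⁰)·(r⁶s)·(r¹⁰)⁻¹·(r⁶s)⁻¹.
  (r¹⁰) · (r⁶s) = r⁵s
  (r⁵s) · r = r⁴s
  (r⁴s) · (r⁶s) = r⁹

Answer: r⁹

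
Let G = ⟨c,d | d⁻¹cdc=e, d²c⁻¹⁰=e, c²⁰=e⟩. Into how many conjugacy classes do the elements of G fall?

The conjugacy classes (representative and size) are:
  [e] (size 1), [c] (size 2), [c²] (size 2), [c³] (size 2), [c⁴] (size 2), [c⁵] (size 2), [c¹⁴] (size 2), [c⁷] (size 2), [c⁸] (size 2), [c¹¹] (size 2), [c¹⁰] (size 1), [c²d⁻¹] (size 10), [c⁹d] (size 10).
Class equation: 1 + 2 + 2 + 2 + 2 + 2 + 2 + 2 + 2 + 2 + 1 + 10 + 10 = 40 = |G|. So G has 13 conjugacy classes.

Answer: 13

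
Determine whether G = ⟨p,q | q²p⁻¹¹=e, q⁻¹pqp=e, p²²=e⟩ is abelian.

p·q = pq but q·p = p¹⁰q⁻¹, so p·q ≠ q·p and G is not abelian.

Answer: No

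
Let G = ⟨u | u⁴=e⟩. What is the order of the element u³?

Compute successive powers until reaching e:
  (u³)¹ = u³, (u³)² = u², (u³)³ = u, (u³)⁴ = e.
The smallest positive k with (u³)ᵏ = e is 4.

Answer: 4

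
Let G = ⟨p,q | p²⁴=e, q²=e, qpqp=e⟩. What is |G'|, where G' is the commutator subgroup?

G' = [G, G] is generated by all commutators. The generator-pair commutators are: [p, q] = p².
The subgroup they normally generate is {e, p², p⁴, p⁶, p⁸, p¹⁰, p¹², p¹⁴, p¹⁶, p¹⁸, p²⁰, p²²}, of order 12.
Check: |G/G'| = 48/12 = 4 is the order of the abelianisation.

Answer: 12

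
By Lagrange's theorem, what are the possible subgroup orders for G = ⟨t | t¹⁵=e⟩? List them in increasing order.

|G| = 15 = 3 · 5. By Lagrange's theorem the order of any subgroup divides 15; the divisors of 15 are 1, 3, 5, 15.

Answer: 1, 3, 5, 15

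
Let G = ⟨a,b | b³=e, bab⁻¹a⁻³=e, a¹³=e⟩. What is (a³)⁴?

Compute successive powers of (a³), reducing at each step:
  (a³)²: (a³) · a³ = a⁶
  (a³)³: (a⁶) · a³ = a⁹
  (a³)⁴: (a⁹) · a³ = a¹²

Answer: a¹²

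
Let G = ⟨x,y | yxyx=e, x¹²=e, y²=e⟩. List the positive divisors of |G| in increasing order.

|G| = 24 = 2³ · 3. By Lagrange's theorem the order of any subgroup divides 24; the divisors of 24 are 1, 2, 3, 4, 6, 8, 12, 24.

Answer: 1, 2, 3, 4, 6, 8, 12, 24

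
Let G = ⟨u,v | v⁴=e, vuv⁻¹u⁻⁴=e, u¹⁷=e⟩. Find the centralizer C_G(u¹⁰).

⟨u¹⁰⟩ ⊆ C_G(u¹⁰) since powers of u¹⁰ commute with u¹⁰; so |C_G(u¹⁰)| ≥ |⟨u¹⁰⟩| = 17.
By orbit–stabilizer, |C_G(u¹⁰)| = |G| / |conj. class of u¹⁰| = 68 / 4 = 17.
The 17 elements commuting with u¹⁰ are {e, u, u², u³, u⁴, u⁵, u⁶, u⁷, u⁸, u⁹, u¹⁰, u¹¹, u¹², u¹³, u¹⁴, u¹⁵, u¹⁶}.

Answer: {e, u, u², u³, u⁴, u⁵, u⁶, u⁷, u⁸, u⁹, u¹⁰, u¹¹, u¹², u¹³, u¹⁴, u¹⁵, u¹⁶}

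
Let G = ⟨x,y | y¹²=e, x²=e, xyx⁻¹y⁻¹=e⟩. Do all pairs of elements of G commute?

Each pair of generators commutes: x·y = xy = y·x. Since the generators pairwise commute, every element of G commutes with every other, so G is abelian.

Answer: Yes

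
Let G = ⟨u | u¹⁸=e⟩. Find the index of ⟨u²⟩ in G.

First find ord(u²) by computing successive powers:
  (u²)¹ = u², (u²)² = u⁴, (u²)³ = u⁶, (u²)⁴ = u⁸, (u²)⁵ = u¹⁰, (u²)⁶ = u¹², (u²)⁷ = u¹⁴, (u²)⁸ = u¹⁶, (u²)⁹ = e.
So |⟨u²⟩| = ord(u²) = 9. With |G| = 18, by Lagrange [G : ⟨u²⟩] = 18/9 = 2.

Answer: 2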